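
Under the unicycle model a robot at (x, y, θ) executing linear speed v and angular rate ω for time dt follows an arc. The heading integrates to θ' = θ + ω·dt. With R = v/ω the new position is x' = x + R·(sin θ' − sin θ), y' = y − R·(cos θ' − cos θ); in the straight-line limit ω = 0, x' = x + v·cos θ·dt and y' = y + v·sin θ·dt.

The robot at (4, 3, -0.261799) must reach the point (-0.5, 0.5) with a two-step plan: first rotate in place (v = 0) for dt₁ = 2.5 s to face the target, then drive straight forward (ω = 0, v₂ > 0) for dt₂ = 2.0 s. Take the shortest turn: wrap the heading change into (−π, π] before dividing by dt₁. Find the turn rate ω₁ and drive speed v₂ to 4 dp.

ω₁ = -0.9491, v₂ = 2.5739

heading to target = atan2(0.5−3, -0.5−4) = -2.6345
Δθ = wrap(-2.6345 − -0.2618) = -2.3727; ω₁ = Δθ/dt₁ = -0.9491
distance = √((-0.5−4)² + (0.5−3)²) = 5.1478; v₂ = distance/dt₂ = 2.5739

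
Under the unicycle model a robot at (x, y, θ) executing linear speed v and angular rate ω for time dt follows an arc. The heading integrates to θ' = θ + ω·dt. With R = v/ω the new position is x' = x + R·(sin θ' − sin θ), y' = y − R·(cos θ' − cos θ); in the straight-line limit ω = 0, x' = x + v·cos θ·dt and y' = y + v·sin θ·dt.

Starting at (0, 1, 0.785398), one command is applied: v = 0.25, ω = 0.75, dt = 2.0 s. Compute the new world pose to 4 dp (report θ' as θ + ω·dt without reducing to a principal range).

(0.0161, 1.4541, 2.2854)

θ' = 0.7854 + 0.75·2.0 = 2.2854
R = v/ω = 0.25/0.75 = 0.3333
x' = 0 + 0.3333·(sin 2.2854 − sin 0.7854) = 0.0161
y' = 1 − 0.3333·(cos 2.2854 − cos 0.7854) = 1.4541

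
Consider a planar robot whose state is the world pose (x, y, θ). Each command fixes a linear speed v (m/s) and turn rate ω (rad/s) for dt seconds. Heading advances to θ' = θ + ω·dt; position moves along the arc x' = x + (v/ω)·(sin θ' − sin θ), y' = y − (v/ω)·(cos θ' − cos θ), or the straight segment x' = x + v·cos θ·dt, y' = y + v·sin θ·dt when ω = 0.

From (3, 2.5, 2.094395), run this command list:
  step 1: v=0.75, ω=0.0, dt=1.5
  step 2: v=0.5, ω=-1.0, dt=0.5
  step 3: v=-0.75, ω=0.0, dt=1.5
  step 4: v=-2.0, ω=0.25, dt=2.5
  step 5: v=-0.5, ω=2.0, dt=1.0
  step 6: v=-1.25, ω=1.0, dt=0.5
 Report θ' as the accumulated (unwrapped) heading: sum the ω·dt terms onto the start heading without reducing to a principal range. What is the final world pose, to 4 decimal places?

step 1: θ'=2.0944 (straight) → pose (2.4375, 3.4743, 2.0944)
step 2: θ'=1.5944 (R=-0.5000) → pose (2.3707, 3.7125, 1.5944)
step 3: θ'=1.5944 (straight) → pose (2.3972, 2.5878, 1.5944)
step 4: θ'=2.2194 (R=-8.0000) → pose (4.0195, -2.0560, 2.2194)
step 5: θ'=4.2194 (R=-0.2500) → pose (4.4390, -2.0233, 4.2194)
step 6: θ'=4.7194 (R=-1.2500) → pose (4.5878, -1.4230, 4.7194)

(4.5878, -1.4230, 4.7194)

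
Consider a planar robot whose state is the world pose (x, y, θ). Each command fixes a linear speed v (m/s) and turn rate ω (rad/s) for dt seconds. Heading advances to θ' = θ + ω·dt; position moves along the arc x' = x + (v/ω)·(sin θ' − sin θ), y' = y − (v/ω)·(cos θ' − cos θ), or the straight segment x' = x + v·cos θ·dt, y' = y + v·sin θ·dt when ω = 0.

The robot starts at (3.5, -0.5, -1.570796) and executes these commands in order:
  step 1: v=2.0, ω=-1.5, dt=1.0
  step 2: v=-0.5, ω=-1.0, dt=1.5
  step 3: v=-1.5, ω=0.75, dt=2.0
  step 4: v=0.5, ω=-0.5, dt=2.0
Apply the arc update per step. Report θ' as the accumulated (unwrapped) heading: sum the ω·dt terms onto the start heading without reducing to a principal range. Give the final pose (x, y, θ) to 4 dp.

(4.0409, -3.5719, -4.0708)

step 1: θ'=-3.0708 (R=-1.3333) → pose (2.2610, -1.8300, -3.0708)
step 2: θ'=-4.5708 (R=0.5000) → pose (2.7913, -2.2582, -4.5708)
step 3: θ'=-3.0708 (R=-2.0000) → pose (4.9128, -3.9709, -3.0708)
step 4: θ'=-4.0708 (R=-1.0000) → pose (4.0409, -3.5719, -4.0708)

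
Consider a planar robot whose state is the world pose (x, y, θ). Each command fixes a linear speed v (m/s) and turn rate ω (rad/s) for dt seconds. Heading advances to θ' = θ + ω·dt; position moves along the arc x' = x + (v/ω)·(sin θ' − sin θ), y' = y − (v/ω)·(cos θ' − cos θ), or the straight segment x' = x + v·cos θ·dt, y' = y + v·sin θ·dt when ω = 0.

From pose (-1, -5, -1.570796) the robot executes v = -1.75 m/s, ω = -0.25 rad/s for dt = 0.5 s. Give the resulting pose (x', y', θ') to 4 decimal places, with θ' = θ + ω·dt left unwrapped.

(-0.9454, -4.1273, -1.6958)

θ' = -1.5708 + -0.25·0.5 = -1.6958
R = v/ω = -1.75/-0.25 = 7.0000
x' = -1 + 7.0000·(sin -1.6958 − sin -1.5708) = -0.9454
y' = -5 − 7.0000·(cos -1.6958 − cos -1.5708) = -4.1273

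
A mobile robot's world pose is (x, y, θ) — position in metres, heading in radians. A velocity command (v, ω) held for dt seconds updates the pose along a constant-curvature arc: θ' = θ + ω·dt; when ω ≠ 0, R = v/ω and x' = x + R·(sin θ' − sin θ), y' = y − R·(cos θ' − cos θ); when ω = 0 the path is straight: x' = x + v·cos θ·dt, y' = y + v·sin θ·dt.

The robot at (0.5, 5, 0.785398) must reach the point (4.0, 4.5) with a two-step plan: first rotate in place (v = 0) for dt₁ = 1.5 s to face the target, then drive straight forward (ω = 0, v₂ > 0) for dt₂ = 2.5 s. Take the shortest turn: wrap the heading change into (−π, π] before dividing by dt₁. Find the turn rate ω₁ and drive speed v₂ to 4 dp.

ω₁ = -0.6182, v₂ = 1.4142

heading to target = atan2(4.5−5, 4−0.5) = -0.1419
Δθ = wrap(-0.1419 − 0.7854) = -0.9273; ω₁ = Δθ/dt₁ = -0.6182
distance = √((4−0.5)² + (4.5−5)²) = 3.5355; v₂ = distance/dt₂ = 1.4142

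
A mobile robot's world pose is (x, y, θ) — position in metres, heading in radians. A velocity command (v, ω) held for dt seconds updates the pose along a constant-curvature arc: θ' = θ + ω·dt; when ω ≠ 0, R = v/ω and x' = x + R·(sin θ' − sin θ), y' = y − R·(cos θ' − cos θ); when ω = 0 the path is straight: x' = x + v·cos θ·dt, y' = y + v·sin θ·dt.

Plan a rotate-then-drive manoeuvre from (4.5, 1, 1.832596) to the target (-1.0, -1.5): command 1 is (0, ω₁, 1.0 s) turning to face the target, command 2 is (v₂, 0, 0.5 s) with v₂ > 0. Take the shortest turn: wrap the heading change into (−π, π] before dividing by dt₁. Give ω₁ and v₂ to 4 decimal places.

ω₁ = 1.7356, v₂ = 12.0830

heading to target = atan2(-1.5−1, -1−4.5) = -2.7150
Δθ = wrap(-2.7150 − 1.8326) = 1.7356; ω₁ = Δθ/dt₁ = 1.7356
distance = √((-1−4.5)² + (-1.5−1)²) = 6.0415; v₂ = distance/dt₂ = 12.0830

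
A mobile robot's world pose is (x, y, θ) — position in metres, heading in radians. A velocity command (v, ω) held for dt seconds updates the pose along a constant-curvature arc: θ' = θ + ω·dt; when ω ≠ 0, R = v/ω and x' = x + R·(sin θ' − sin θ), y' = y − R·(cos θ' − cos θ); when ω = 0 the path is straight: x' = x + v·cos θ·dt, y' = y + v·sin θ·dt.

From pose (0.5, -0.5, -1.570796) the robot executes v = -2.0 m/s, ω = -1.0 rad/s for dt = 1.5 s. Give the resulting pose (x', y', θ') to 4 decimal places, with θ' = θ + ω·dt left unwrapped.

(2.3585, 1.4950, -3.0708)

θ' = -1.5708 + -1.0·1.5 = -3.0708
R = v/ω = -2.0/-1.0 = 2.0000
x' = 0.5 + 2.0000·(sin -3.0708 − sin -1.5708) = 2.3585
y' = -0.5 − 2.0000·(cos -3.0708 − cos -1.5708) = 1.4950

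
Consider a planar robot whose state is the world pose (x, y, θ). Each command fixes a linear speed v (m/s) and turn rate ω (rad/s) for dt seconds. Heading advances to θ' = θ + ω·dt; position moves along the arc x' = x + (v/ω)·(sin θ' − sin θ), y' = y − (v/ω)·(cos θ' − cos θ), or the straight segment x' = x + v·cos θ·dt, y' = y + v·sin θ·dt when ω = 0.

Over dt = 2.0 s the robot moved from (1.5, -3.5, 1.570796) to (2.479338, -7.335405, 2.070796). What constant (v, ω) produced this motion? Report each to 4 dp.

Δθ = 2.070796 − 1.570796 = 0.500000
ω = Δθ/dt = 0.500000/2.0 = 0.2500
R = −Δy/(cos θ' − cos θ) = -8.0000
v = R·ω = -8.0000·0.2500 = -2.0000

v = -2.0000, ω = 0.2500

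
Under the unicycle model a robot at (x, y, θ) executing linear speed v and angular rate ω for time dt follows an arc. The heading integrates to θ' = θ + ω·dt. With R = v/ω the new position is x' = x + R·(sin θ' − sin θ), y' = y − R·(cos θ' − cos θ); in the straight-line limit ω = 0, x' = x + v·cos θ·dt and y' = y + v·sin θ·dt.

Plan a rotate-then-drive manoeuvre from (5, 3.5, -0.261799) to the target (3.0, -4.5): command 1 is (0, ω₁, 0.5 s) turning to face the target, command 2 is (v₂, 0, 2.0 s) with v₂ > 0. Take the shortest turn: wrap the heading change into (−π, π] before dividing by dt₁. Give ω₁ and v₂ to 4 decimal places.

heading to target = atan2(-4.5−3.5, 3−5) = -1.8158
Δθ = wrap(-1.8158 − -0.2618) = -1.5540; ω₁ = Δθ/dt₁ = -3.1080
distance = √((3−5)² + (-4.5−3.5)²) = 8.2462; v₂ = distance/dt₂ = 4.1231

ω₁ = -3.1080, v₂ = 4.1231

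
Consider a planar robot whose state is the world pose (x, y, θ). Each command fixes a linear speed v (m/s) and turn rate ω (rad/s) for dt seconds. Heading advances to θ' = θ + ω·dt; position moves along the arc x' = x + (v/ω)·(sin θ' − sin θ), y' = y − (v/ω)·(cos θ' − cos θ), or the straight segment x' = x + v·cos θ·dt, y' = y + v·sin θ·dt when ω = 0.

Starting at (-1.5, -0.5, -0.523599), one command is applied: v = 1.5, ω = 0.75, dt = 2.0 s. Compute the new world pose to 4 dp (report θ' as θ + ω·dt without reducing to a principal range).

(1.1570, 0.1120, 0.9764)

θ' = -0.5236 + 0.75·2.0 = 0.9764
R = v/ω = 1.5/0.75 = 2.0000
x' = -1.5 + 2.0000·(sin 0.9764 − sin -0.5236) = 1.1570
y' = -0.5 − 2.0000·(cos 0.9764 − cos -0.5236) = 0.1120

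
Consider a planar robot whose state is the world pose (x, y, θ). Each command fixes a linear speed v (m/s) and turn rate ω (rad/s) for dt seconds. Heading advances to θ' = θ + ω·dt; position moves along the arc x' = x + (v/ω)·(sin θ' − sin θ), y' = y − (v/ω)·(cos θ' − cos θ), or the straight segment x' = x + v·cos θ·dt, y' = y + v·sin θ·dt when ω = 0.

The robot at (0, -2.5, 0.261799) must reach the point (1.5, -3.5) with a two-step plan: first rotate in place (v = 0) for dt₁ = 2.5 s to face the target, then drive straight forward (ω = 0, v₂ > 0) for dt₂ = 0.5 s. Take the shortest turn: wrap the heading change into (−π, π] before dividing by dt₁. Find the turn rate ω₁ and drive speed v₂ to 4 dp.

heading to target = atan2(-3.5−-2.5, 1.5−0) = -0.5880
Δθ = wrap(-0.5880 − 0.2618) = -0.8498; ω₁ = Δθ/dt₁ = -0.3399
distance = √((1.5−0)² + (-3.5−-2.5)²) = 1.8028; v₂ = distance/dt₂ = 3.6056

ω₁ = -0.3399, v₂ = 3.6056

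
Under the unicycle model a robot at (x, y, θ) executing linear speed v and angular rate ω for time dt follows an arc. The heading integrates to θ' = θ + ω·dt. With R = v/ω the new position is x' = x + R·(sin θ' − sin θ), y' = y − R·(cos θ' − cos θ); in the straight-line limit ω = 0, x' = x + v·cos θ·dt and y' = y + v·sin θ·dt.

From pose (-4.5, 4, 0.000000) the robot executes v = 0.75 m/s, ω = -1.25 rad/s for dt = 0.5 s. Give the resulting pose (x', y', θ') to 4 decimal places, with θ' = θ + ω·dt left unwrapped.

(-4.1489, 3.8866, -0.6250)

θ' = 0.0000 + -1.25·0.5 = -0.6250
R = v/ω = 0.75/-1.25 = -0.6000
x' = -4.5 + -0.6000·(sin -0.6250 − sin 0.0000) = -4.1489
y' = 4 − -0.6000·(cos -0.6250 − cos 0.0000) = 3.8866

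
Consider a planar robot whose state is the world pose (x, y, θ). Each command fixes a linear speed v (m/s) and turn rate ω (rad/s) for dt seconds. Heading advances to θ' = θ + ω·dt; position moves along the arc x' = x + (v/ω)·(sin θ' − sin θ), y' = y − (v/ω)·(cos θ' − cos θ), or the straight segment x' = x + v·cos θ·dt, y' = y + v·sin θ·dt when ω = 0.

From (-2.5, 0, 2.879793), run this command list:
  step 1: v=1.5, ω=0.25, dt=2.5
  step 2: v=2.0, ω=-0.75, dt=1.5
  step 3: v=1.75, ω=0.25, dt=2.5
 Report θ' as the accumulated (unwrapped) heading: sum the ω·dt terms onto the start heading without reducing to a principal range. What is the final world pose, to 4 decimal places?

(-12.8495, 2.2456, 3.0048)

step 1: θ'=3.5048 (R=6.0000) → pose (-6.1845, -0.1870, 3.5048)
step 2: θ'=2.3798 (R=-2.6667) → pose (-8.9725, 0.3762, 2.3798)
step 3: θ'=3.0048 (R=7.0000) → pose (-12.8495, 2.2456, 3.0048)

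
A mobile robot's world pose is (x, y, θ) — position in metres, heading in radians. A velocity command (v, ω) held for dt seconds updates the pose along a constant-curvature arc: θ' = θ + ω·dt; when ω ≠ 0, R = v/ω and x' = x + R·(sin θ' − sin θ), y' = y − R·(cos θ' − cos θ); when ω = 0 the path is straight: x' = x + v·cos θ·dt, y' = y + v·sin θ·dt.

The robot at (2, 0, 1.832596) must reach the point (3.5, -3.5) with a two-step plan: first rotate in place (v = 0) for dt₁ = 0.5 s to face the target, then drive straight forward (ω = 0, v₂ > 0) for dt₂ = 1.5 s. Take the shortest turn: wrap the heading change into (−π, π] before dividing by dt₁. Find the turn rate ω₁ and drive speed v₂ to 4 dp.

heading to target = atan2(-3.5−0, 3.5−2) = -1.1659
Δθ = wrap(-1.1659 − 1.8326) = -2.9985; ω₁ = Δθ/dt₁ = -5.9970
distance = √((3.5−2)² + (-3.5−0)²) = 3.8079; v₂ = distance/dt₂ = 2.5386

ω₁ = -5.9970, v₂ = 2.5386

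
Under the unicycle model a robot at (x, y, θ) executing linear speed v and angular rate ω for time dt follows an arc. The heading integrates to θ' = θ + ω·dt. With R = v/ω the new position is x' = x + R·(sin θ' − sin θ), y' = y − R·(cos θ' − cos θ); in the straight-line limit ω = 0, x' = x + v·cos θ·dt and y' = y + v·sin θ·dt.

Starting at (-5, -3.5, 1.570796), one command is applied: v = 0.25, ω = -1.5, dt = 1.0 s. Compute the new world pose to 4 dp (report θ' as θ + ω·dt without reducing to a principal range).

(-4.8451, -3.3338, 0.0708)

θ' = 1.5708 + -1.5·1.0 = 0.0708
R = v/ω = 0.25/-1.5 = -0.1667
x' = -5 + -0.1667·(sin 0.0708 − sin 1.5708) = -4.8451
y' = -3.5 − -0.1667·(cos 0.0708 − cos 1.5708) = -3.3338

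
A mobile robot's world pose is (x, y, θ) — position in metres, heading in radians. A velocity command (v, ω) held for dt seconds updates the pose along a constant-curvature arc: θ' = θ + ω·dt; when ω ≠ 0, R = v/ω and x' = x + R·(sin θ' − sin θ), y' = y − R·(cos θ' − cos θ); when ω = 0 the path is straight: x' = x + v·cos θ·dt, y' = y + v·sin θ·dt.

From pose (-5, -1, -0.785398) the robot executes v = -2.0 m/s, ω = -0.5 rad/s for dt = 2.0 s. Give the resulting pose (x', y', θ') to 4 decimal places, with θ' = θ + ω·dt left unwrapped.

(-6.0798, 2.6803, -1.7854)

θ' = -0.7854 + -0.5·2.0 = -1.7854
R = v/ω = -2.0/-0.5 = 4.0000
x' = -5 + 4.0000·(sin -1.7854 − sin -0.7854) = -6.0798
y' = -1 − 4.0000·(cos -1.7854 − cos -0.7854) = 2.6803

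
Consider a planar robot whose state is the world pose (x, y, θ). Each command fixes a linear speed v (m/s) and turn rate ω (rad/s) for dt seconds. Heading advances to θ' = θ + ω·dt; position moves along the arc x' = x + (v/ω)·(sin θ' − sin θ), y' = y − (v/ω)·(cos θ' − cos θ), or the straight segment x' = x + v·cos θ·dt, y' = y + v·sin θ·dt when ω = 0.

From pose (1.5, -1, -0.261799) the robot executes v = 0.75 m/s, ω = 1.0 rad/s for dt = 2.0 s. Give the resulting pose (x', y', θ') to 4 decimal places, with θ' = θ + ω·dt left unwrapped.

θ' = -0.2618 + 1.0·2.0 = 1.7382
R = v/ω = 0.75/1.0 = 0.7500
x' = 1.5 + 0.7500·(sin 1.7382 − sin -0.2618) = 2.4336
y' = -1 − 0.7500·(cos 1.7382 − cos -0.2618) = -0.1506

(2.4336, -0.1506, 1.7382)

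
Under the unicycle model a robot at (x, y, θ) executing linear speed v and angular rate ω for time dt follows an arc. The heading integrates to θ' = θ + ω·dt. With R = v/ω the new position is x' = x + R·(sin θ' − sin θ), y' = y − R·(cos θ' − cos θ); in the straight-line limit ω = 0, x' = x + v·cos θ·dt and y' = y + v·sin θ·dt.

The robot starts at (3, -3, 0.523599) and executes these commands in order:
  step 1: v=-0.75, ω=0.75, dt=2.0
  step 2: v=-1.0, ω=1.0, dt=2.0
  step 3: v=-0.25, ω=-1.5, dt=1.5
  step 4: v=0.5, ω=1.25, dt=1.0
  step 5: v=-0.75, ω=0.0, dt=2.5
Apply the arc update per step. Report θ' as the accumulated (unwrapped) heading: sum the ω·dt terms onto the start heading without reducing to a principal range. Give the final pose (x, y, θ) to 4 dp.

(6.0812, -4.4781, 3.0236)

step 1: θ'=2.0236 (R=-1.0000) → pose (2.6008, -4.3035, 2.0236)
step 2: θ'=4.0236 (R=-1.0000) → pose (4.2720, -4.5016, 4.0236)
step 3: θ'=1.7736 (R=0.1667) → pose (4.5639, -4.5740, 1.7736)
step 4: θ'=3.0236 (R=0.4000) → pose (4.2192, -4.2573, 3.0236)
step 5: θ'=3.0236 (straight) → pose (6.0812, -4.4781, 3.0236)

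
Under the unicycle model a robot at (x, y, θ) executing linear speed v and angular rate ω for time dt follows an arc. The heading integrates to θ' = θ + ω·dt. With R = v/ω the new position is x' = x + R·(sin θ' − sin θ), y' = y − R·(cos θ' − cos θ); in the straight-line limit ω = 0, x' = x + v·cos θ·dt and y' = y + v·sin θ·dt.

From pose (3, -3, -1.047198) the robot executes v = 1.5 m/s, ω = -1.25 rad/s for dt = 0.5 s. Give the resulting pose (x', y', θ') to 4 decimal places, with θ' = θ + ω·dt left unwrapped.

θ' = -1.0472 + -1.25·0.5 = -1.6722
R = v/ω = 1.5/-1.25 = -1.2000
x' = 3 + -1.2000·(sin -1.6722 − sin -1.0472) = 3.1546
y' = -3 − -1.2000·(cos -1.6722 − cos -1.0472) = -3.7215

(3.1546, -3.7215, -1.6722)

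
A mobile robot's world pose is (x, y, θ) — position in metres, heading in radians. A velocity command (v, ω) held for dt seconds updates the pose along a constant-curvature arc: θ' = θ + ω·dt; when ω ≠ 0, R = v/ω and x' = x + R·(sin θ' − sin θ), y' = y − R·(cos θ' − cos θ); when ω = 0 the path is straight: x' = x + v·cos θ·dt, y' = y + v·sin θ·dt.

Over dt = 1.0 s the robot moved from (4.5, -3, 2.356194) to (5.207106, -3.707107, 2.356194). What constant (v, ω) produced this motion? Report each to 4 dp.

v = -1.0000, ω = 0.0000

Δθ = 2.356194 − 2.356194 = 0.000000
ω = Δθ/dt = 0.000000/1.0 = 0.0000
ω = 0 → v = (Δx·cos θ + Δy·sin θ)/dt = -1.0000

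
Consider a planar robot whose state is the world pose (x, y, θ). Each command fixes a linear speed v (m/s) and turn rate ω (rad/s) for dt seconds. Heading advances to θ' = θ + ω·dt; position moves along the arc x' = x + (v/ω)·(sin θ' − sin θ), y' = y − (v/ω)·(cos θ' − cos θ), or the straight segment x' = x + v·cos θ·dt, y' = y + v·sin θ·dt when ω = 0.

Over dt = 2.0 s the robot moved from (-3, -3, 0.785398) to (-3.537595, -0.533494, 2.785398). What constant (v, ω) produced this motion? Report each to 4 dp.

v = 1.5000, ω = 1.0000

Δθ = 2.785398 − 0.785398 = 2.000000
ω = Δθ/dt = 2.000000/2.0 = 1.0000
R = −Δy/(cos θ' − cos θ) = 1.5000
v = R·ω = 1.5000·1.0000 = 1.5000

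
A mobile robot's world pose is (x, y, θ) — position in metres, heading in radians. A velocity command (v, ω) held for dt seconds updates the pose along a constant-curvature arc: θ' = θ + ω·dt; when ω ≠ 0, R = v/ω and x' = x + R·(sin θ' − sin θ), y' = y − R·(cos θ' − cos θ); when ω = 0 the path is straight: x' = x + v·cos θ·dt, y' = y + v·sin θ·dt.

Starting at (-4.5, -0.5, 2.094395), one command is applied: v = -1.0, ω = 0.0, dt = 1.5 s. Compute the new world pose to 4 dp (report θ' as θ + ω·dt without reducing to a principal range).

(-3.7500, -1.7990, 2.0944)

θ' = 2.0944 + 0.0·1.5 = 2.0944
ω = 0 → straight: x' = -4.5 + -1.0·cos(2.0944)·1.5 = -3.7500
y' = -0.5 + -1.0·sin(2.0944)·1.5 = -1.7990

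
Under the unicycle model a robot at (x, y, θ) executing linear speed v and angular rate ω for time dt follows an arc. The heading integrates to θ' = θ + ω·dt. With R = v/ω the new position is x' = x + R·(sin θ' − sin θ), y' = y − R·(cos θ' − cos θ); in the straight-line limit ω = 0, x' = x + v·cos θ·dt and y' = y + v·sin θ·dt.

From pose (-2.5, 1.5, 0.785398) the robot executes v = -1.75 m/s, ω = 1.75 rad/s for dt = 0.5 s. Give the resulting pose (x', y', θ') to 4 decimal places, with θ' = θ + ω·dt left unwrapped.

θ' = 0.7854 + 1.75·0.5 = 1.6604
R = v/ω = -1.75/1.75 = -1.0000
x' = -2.5 + -1.0000·(sin 1.6604 − sin 0.7854) = -2.7889
y' = 1.5 − -1.0000·(cos 1.6604 − cos 0.7854) = 0.7034

(-2.7889, 0.7034, 1.6604)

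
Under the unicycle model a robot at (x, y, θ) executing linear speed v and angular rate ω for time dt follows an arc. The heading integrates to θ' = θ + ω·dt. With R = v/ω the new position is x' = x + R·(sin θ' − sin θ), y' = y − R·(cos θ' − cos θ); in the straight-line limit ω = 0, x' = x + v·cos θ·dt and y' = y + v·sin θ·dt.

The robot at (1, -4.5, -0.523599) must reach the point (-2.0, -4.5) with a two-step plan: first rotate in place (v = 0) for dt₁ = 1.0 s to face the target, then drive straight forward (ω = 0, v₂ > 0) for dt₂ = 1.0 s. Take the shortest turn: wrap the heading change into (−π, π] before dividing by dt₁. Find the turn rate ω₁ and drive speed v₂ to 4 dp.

heading to target = atan2(-4.5−-4.5, -2−1) = 3.1416
Δθ = wrap(3.1416 − -0.5236) = -2.6180; ω₁ = Δθ/dt₁ = -2.6180
distance = √((-2−1)² + (-4.5−-4.5)²) = 3.0000; v₂ = distance/dt₂ = 3.0000

ω₁ = -2.6180, v₂ = 3.0000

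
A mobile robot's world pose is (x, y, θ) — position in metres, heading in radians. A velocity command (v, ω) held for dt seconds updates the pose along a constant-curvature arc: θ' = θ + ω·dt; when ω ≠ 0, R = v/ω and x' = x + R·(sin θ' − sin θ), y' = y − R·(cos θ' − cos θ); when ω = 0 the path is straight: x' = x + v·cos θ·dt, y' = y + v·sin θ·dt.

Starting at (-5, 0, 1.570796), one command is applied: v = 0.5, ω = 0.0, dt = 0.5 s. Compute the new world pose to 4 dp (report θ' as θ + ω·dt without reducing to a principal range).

(-5.0000, 0.2500, 1.5708)

θ' = 1.5708 + 0.0·0.5 = 1.5708
ω = 0 → straight: x' = -5 + 0.5·cos(1.5708)·0.5 = -5.0000
y' = 0 + 0.5·sin(1.5708)·0.5 = 0.2500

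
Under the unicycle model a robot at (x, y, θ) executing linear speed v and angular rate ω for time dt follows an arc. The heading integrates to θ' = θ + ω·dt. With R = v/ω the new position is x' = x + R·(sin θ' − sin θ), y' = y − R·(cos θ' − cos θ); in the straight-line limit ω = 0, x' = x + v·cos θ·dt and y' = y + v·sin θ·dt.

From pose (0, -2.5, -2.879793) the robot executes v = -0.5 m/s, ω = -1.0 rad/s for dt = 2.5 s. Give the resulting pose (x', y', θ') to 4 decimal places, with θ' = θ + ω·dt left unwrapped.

(0.5221, -3.2924, -5.3798)

θ' = -2.8798 + -1.0·2.5 = -5.3798
R = v/ω = -0.5/-1.0 = 0.5000
x' = 0 + 0.5000·(sin -5.3798 − sin -2.8798) = 0.5221
y' = -2.5 − 0.5000·(cos -5.3798 − cos -2.8798) = -3.2924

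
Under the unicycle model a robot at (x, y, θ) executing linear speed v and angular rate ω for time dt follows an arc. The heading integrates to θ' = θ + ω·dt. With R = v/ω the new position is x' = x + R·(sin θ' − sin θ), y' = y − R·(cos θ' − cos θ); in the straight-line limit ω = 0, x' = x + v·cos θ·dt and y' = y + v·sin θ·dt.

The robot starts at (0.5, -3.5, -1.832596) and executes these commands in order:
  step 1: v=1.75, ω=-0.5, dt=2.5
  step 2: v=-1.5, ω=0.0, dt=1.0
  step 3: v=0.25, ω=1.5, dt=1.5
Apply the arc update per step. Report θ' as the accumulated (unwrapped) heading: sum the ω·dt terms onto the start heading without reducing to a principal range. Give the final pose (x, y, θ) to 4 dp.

step 1: θ'=-3.0826 (R=-3.5000) → pose (-2.6744, -6.0880, -3.0826)
step 2: θ'=-3.0826 (straight) → pose (-1.1770, -5.9996, -3.0826)
step 3: θ'=-0.8326 (R=0.1667) → pose (-1.2904, -6.2781, -0.8326)

(-1.2904, -6.2781, -0.8326)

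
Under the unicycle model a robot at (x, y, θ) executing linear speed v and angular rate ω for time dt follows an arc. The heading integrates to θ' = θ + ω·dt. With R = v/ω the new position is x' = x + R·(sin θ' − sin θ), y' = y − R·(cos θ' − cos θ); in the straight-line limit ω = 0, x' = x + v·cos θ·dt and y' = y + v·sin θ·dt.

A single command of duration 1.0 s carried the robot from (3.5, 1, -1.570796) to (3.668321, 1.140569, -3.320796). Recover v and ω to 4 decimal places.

Δθ = -3.320796 − -1.570796 = -1.750000
ω = Δθ/dt = -1.750000/1.0 = -1.7500
R = Δx/(sin θ' − sin θ) = 0.1429
v = R·ω = 0.1429·-1.7500 = -0.2500

v = -0.2500, ω = -1.7500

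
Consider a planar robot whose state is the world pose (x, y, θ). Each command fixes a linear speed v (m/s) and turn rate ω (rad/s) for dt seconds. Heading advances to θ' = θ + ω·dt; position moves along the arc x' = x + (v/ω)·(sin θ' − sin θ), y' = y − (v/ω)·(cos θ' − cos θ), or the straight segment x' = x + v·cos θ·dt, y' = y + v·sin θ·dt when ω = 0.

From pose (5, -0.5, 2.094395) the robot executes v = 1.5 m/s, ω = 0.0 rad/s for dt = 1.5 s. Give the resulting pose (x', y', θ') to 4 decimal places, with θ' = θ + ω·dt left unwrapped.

(3.8750, 1.4486, 2.0944)

θ' = 2.0944 + 0.0·1.5 = 2.0944
ω = 0 → straight: x' = 5 + 1.5·cos(2.0944)·1.5 = 3.8750
y' = -0.5 + 1.5·sin(2.0944)·1.5 = 1.4486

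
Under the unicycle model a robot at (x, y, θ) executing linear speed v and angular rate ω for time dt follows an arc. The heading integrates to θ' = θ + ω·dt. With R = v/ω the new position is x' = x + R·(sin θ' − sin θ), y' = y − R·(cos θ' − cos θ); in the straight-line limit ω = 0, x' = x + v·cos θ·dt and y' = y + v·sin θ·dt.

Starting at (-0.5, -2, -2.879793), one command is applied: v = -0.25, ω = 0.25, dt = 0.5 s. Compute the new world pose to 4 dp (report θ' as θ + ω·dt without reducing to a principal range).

θ' = -2.8798 + 0.25·0.5 = -2.7548
R = v/ω = -0.25/0.25 = -1.0000
x' = -0.5 + -1.0000·(sin -2.7548 − sin -2.8798) = -0.3816
y' = -2 − -1.0000·(cos -2.7548 − cos -2.8798) = -1.9602

(-0.3816, -1.9602, -2.7548)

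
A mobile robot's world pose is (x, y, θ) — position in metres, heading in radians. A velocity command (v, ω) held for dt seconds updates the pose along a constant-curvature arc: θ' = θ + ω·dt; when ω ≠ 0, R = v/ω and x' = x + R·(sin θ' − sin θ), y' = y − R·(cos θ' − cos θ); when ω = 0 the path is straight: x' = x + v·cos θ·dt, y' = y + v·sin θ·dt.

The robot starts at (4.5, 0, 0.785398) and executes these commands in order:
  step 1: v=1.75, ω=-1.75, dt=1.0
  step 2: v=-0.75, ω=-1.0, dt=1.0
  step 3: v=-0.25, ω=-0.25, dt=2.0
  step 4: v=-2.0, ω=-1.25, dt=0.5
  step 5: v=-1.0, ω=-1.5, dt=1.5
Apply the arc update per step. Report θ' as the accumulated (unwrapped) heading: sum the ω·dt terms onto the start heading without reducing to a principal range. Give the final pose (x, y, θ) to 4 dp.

(7.7433, 0.2672, -5.3396)

step 1: θ'=-0.9646 (R=-1.0000) → pose (6.0289, -0.1374, -0.9646)
step 2: θ'=-1.9646 (R=0.7500) → pose (5.9527, 0.5777, -1.9646)
step 3: θ'=-2.4646 (R=1.0000) → pose (6.2497, 0.9735, -2.4646)
step 4: θ'=-3.0896 (R=1.6000) → pose (7.1689, 1.3242, -3.0896)
step 5: θ'=-5.3396 (R=0.6667) → pose (7.7433, 0.2672, -5.3396)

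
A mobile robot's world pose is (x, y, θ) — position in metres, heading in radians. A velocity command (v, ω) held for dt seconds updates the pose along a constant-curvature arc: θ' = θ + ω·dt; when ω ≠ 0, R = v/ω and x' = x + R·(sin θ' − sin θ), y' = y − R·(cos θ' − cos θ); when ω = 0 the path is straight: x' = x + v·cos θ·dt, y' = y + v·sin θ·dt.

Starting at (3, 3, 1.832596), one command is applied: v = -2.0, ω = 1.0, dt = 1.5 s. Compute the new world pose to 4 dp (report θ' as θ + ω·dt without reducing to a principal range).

θ' = 1.8326 + 1.0·1.5 = 3.3326
R = v/ω = -2.0/1.0 = -2.0000
x' = 3 + -2.0000·(sin 3.3326 − sin 1.8326) = 5.3115
y' = 3 − -2.0000·(cos 3.3326 − cos 1.8326) = 1.5540

(5.3115, 1.5540, 3.3326)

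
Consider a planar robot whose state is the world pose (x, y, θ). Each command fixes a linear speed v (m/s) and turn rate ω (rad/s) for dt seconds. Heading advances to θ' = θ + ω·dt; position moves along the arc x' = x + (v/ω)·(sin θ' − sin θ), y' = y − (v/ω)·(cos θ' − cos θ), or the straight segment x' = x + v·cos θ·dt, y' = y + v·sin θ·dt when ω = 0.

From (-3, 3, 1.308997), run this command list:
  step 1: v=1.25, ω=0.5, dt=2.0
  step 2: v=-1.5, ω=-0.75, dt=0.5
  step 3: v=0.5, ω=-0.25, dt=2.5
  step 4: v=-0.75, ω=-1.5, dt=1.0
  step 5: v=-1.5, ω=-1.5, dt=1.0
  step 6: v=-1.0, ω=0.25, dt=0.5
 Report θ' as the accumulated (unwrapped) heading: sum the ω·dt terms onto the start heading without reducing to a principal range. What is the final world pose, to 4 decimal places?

step 1: θ'=2.3090 (R=2.5000) → pose (-3.5656, 5.3294, 2.3090)
step 2: θ'=1.9340 (R=2.0000) → pose (-3.1754, 4.6941, 1.9340)
step 3: θ'=1.3090 (R=-2.0000) → pose (-3.2378, 5.9222, 1.3090)
step 4: θ'=-0.1910 (R=0.5000) → pose (-3.8157, 5.5607, -0.1910)
step 5: θ'=-1.6910 (R=1.0000) → pose (-4.6186, 6.6625, -1.6910)
step 6: θ'=-1.5660 (R=-4.0000) → pose (-4.5898, 7.1613, -1.5660)

(-4.5898, 7.1613, -1.5660)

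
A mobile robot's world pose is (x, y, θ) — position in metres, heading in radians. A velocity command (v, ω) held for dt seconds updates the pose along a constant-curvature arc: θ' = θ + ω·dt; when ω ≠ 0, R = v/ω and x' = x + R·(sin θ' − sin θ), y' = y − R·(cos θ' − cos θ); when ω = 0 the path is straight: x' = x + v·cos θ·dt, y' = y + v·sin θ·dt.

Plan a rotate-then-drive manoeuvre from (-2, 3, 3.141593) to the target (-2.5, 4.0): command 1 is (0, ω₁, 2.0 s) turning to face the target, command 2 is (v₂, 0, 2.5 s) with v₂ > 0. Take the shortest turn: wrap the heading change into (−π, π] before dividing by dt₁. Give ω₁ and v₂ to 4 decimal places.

heading to target = atan2(4−3, -2.5−-2) = 2.0344
Δθ = wrap(2.0344 − 3.1416) = -1.1071; ω₁ = Δθ/dt₁ = -0.5536
distance = √((-2.5−-2)² + (4−3)²) = 1.1180; v₂ = distance/dt₂ = 0.4472

ω₁ = -0.5536, v₂ = 0.4472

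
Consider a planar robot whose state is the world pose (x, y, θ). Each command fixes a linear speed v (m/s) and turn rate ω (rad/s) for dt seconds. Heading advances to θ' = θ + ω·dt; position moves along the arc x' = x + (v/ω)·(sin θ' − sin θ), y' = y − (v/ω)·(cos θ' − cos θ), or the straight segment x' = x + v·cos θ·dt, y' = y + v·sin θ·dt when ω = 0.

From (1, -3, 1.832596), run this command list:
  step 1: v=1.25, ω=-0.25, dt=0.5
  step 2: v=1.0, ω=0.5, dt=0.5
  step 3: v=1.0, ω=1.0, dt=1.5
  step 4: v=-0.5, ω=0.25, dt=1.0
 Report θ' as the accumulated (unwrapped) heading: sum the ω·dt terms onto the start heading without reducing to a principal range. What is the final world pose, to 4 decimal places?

step 1: θ'=1.7076 (R=-5.0000) → pose (0.8763, -2.3878, 1.7076)
step 2: θ'=1.9576 (R=2.0000) → pose (0.7473, -1.9061, 1.9576)
step 3: θ'=3.4576 (R=1.0000) → pose (-0.4896, -1.3328, 3.4576)
step 4: θ'=3.7076 (R=-2.0000) → pose (-0.0386, -1.1199, 3.7076)

(-0.0386, -1.1199, 3.7076)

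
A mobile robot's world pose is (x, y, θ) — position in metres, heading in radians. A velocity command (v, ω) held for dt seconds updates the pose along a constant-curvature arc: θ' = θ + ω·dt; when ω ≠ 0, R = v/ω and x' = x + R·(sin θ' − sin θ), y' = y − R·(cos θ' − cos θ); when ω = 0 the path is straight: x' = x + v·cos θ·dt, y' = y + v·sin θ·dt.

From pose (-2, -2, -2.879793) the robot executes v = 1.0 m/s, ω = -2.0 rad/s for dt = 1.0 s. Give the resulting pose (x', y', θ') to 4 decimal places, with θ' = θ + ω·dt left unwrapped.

θ' = -2.8798 + -2.0·1.0 = -4.8798
R = v/ω = 1.0/-2.0 = -0.5000
x' = -2 + -0.5000·(sin -4.8798 − sin -2.8798) = -2.6224
y' = -2 − -0.5000·(cos -4.8798 − cos -2.8798) = -1.4337

(-2.6224, -1.4337, -4.8798)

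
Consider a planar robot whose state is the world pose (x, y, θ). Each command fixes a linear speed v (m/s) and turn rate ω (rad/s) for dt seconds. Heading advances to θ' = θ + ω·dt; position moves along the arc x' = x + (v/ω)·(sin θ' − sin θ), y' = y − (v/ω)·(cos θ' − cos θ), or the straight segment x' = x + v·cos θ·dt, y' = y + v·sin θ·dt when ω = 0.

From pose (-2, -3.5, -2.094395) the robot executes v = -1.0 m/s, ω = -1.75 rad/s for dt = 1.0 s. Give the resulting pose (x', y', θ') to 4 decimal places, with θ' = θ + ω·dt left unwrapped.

(-1.1358, -3.3497, -3.8444)

θ' = -2.0944 + -1.75·1.0 = -3.8444
R = v/ω = -1.0/-1.75 = 0.5714
x' = -2 + 0.5714·(sin -3.8444 − sin -2.0944) = -1.1358
y' = -3.5 − 0.5714·(cos -3.8444 − cos -2.0944) = -3.3497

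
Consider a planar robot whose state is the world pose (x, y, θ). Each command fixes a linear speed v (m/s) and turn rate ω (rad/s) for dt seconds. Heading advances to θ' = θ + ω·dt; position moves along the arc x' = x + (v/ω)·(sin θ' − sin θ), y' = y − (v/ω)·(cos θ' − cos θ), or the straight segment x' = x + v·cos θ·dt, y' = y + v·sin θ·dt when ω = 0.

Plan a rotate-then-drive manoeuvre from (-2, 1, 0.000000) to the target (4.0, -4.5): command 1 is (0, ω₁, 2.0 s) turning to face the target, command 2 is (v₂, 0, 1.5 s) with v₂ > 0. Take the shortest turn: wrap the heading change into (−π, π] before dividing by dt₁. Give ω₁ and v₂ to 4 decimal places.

heading to target = atan2(-4.5−1, 4−-2) = -0.7419
Δθ = wrap(-0.7419 − 0.0000) = -0.7419; ω₁ = Δθ/dt₁ = -0.3710
distance = √((4−-2)² + (-4.5−1)²) = 8.1394; v₂ = distance/dt₂ = 5.4263

ω₁ = -0.3710, v₂ = 5.4263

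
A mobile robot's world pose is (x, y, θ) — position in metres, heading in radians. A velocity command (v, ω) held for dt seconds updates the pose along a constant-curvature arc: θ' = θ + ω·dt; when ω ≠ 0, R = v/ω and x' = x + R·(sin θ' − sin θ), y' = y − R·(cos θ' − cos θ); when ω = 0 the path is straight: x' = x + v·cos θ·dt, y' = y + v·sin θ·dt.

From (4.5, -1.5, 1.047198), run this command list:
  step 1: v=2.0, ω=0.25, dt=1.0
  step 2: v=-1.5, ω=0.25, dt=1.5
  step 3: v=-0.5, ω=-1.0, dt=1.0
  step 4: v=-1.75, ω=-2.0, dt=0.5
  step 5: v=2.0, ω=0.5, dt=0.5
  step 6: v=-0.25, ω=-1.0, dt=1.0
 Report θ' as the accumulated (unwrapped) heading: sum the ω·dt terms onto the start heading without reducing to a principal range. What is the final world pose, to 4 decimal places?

step 1: θ'=1.2972 (R=8.0000) → pose (5.2742, 0.3384, 1.2972)
step 2: θ'=1.6722 (R=-6.0000) → pose (5.0819, -1.8901, 1.6722)
step 3: θ'=0.6722 (R=0.5000) → pose (4.8958, -2.3320, 0.6722)
step 4: θ'=-0.3278 (R=0.8750) → pose (4.0692, -2.4757, -0.3278)
step 5: θ'=-0.0778 (R=4.0000) → pose (5.0462, -2.6766, -0.0778)
step 6: θ'=-1.0778 (R=0.2500) → pose (4.8454, -2.5457, -1.0778)

(4.8454, -2.5457, -1.0778)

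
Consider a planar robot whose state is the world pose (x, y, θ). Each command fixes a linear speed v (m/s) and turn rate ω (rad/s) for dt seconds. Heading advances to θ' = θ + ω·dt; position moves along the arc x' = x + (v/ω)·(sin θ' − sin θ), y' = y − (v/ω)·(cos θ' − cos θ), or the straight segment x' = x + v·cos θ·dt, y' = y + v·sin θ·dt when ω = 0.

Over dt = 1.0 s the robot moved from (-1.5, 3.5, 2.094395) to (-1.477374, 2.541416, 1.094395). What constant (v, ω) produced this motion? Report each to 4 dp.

Δθ = 1.094395 − 2.094395 = -1.000000
ω = Δθ/dt = -1.000000/1.0 = -1.0000
R = −Δy/(cos θ' − cos θ) = 1.0000
v = R·ω = 1.0000·-1.0000 = -1.0000

v = -1.0000, ω = -1.0000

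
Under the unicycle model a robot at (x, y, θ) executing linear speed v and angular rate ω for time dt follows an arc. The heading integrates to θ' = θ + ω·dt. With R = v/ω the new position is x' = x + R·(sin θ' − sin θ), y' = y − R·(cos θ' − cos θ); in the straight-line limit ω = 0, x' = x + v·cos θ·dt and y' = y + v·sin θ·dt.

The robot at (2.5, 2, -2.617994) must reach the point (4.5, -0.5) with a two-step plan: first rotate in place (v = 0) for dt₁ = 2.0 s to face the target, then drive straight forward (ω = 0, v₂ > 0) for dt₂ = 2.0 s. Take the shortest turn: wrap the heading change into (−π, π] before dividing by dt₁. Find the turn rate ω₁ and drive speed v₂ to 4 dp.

ω₁ = 0.8610, v₂ = 1.6008

heading to target = atan2(-0.5−2, 4.5−2.5) = -0.8961
Δθ = wrap(-0.8961 − -2.6180) = 1.7219; ω₁ = Δθ/dt₁ = 0.8610
distance = √((4.5−2.5)² + (-0.5−2)²) = 3.2016; v₂ = distance/dt₂ = 1.6008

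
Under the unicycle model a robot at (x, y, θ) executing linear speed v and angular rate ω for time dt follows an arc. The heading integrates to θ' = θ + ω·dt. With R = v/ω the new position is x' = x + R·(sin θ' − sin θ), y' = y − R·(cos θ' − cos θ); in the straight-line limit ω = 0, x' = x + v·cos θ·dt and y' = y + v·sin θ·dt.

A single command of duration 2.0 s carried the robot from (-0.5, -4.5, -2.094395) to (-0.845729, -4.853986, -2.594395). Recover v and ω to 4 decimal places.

v = 0.2500, ω = -0.2500

Δθ = -2.594395 − -2.094395 = -0.500000
ω = Δθ/dt = -0.500000/2.0 = -0.2500
R = −Δy/(cos θ' − cos θ) = -1.0000
v = R·ω = -1.0000·-0.2500 = 0.2500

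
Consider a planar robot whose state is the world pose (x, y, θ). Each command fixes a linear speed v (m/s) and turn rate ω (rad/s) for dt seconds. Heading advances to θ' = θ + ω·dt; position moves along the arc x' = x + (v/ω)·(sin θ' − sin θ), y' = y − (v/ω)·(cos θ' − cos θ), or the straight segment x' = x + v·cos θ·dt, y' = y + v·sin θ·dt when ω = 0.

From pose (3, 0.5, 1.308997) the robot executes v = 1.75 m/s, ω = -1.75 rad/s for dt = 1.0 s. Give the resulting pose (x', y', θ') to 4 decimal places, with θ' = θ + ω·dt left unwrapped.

(4.3928, 1.1455, -0.4410)

θ' = 1.3090 + -1.75·1.0 = -0.4410
R = v/ω = 1.75/-1.75 = -1.0000
x' = 3 + -1.0000·(sin -0.4410 − sin 1.3090) = 4.3928
y' = 0.5 − -1.0000·(cos -0.4410 − cos 1.3090) = 1.1455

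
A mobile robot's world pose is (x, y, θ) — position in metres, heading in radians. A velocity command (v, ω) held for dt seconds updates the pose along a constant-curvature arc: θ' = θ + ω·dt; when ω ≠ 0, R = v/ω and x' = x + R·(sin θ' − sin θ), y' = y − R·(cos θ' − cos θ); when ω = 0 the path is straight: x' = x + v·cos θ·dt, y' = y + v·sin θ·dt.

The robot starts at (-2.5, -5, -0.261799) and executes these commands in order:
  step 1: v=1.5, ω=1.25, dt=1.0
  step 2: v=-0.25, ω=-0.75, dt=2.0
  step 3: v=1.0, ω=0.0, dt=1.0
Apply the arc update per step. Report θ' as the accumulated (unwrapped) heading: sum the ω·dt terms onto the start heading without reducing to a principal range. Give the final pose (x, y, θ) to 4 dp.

(-0.7571, -5.0981, -0.5118)

step 1: θ'=0.9882 (R=1.2000) → pose (-1.1874, -4.5011, 0.9882)
step 2: θ'=-0.5118 (R=0.3333) → pose (-1.6290, -4.6083, -0.5118)
step 3: θ'=-0.5118 (straight) → pose (-0.7571, -5.0981, -0.5118)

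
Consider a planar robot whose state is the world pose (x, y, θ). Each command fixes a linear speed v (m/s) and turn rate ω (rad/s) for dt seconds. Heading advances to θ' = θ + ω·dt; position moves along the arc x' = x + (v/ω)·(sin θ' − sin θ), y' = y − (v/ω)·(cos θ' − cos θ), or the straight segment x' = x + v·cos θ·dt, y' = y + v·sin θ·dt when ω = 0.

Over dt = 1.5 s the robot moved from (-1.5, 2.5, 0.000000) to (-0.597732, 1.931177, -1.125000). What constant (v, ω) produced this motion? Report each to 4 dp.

Δθ = -1.125000 − 0.000000 = -1.125000
ω = Δθ/dt = -1.125000/1.5 = -0.7500
R = Δx/(sin θ' − sin θ) = -1.0000
v = R·ω = -1.0000·-0.7500 = 0.7500

v = 0.7500, ω = -0.7500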